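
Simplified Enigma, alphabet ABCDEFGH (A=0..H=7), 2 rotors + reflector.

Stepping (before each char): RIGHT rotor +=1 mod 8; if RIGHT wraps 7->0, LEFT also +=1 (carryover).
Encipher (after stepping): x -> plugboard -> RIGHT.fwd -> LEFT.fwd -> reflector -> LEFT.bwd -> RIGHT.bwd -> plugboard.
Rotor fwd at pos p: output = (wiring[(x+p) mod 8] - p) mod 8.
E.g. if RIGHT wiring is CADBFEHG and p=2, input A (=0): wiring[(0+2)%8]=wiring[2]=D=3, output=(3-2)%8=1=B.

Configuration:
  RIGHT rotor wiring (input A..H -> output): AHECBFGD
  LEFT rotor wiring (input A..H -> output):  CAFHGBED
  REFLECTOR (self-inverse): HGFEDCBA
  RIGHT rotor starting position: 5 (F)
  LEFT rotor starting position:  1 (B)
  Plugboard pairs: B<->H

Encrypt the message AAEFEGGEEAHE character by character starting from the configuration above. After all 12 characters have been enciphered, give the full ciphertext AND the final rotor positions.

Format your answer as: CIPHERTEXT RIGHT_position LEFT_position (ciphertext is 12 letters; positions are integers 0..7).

Char 1 ('A'): step: R->6, L=1; A->plug->A->R->A->L->H->refl->A->L'->E->R'->F->plug->F
Char 2 ('A'): step: R->7, L=1; A->plug->A->R->E->L->A->refl->H->L'->A->R'->C->plug->C
Char 3 ('E'): step: R->0, L->2 (L advanced); E->plug->E->R->B->L->F->refl->C->L'->E->R'->C->plug->C
Char 4 ('F'): step: R->1, L=2; F->plug->F->R->F->L->B->refl->G->L'->H->R'->H->plug->B
Char 5 ('E'): step: R->2, L=2; E->plug->E->R->E->L->C->refl->F->L'->B->R'->F->plug->F
Char 6 ('G'): step: R->3, L=2; G->plug->G->R->E->L->C->refl->F->L'->B->R'->H->plug->B
Char 7 ('G'): step: R->4, L=2; G->plug->G->R->A->L->D->refl->E->L'->C->R'->C->plug->C
Char 8 ('E'): step: R->5, L=2; E->plug->E->R->C->L->E->refl->D->L'->A->R'->A->plug->A
Char 9 ('E'): step: R->6, L=2; E->plug->E->R->G->L->A->refl->H->L'->D->R'->G->plug->G
Char 10 ('A'): step: R->7, L=2; A->plug->A->R->E->L->C->refl->F->L'->B->R'->B->plug->H
Char 11 ('H'): step: R->0, L->3 (L advanced); H->plug->B->R->H->L->C->refl->F->L'->G->R'->G->plug->G
Char 12 ('E'): step: R->1, L=3; E->plug->E->R->E->L->A->refl->H->L'->F->R'->F->plug->F
Final: ciphertext=FCCBFBCAGHGF, RIGHT=1, LEFT=3

Answer: FCCBFBCAGHGF 1 3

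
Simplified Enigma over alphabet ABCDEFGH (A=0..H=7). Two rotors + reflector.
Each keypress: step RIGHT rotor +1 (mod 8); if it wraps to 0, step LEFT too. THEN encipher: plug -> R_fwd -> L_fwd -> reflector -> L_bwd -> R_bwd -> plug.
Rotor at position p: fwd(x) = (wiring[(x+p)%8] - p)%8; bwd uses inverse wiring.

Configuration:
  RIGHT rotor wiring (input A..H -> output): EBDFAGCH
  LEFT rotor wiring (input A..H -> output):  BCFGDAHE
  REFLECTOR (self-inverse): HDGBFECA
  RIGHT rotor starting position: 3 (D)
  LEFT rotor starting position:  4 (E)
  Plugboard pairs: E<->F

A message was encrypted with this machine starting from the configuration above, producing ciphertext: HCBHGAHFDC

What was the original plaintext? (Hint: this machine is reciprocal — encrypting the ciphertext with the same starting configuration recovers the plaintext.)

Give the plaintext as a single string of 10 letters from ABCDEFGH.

Answer: AEAADGACAB

Derivation:
Char 1 ('H'): step: R->4, L=4; H->plug->H->R->B->L->E->refl->F->L'->E->R'->A->plug->A
Char 2 ('C'): step: R->5, L=4; C->plug->C->R->C->L->D->refl->B->L'->G->R'->F->plug->E
Char 3 ('B'): step: R->6, L=4; B->plug->B->R->B->L->E->refl->F->L'->E->R'->A->plug->A
Char 4 ('H'): step: R->7, L=4; H->plug->H->R->D->L->A->refl->H->L'->A->R'->A->plug->A
Char 5 ('G'): step: R->0, L->5 (L advanced); G->plug->G->R->C->L->H->refl->A->L'->F->R'->D->plug->D
Char 6 ('A'): step: R->1, L=5; A->plug->A->R->A->L->D->refl->B->L'->G->R'->G->plug->G
Char 7 ('H'): step: R->2, L=5; H->plug->H->R->H->L->G->refl->C->L'->B->R'->A->plug->A
Char 8 ('F'): step: R->3, L=5; F->plug->E->R->E->L->F->refl->E->L'->D->R'->C->plug->C
Char 9 ('D'): step: R->4, L=5; D->plug->D->R->D->L->E->refl->F->L'->E->R'->A->plug->A
Char 10 ('C'): step: R->5, L=5; C->plug->C->R->C->L->H->refl->A->L'->F->R'->B->plug->B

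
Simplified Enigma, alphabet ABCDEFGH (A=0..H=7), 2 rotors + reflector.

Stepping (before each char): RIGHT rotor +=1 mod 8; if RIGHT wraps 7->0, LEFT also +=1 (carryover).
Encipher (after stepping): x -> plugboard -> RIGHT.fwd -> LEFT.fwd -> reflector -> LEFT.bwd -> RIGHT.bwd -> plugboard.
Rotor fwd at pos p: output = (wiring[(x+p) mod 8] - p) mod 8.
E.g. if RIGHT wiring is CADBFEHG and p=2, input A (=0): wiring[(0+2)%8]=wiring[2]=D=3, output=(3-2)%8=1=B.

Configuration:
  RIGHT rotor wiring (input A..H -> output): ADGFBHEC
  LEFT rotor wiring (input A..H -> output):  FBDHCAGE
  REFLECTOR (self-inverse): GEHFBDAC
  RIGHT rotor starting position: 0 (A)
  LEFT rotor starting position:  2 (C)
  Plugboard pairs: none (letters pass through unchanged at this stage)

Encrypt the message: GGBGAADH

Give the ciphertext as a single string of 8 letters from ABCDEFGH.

Answer: EHDBDHHB

Derivation:
Char 1 ('G'): step: R->1, L=2; G->plug->G->R->B->L->F->refl->D->L'->G->R'->E->plug->E
Char 2 ('G'): step: R->2, L=2; G->plug->G->R->G->L->D->refl->F->L'->B->R'->H->plug->H
Char 3 ('B'): step: R->3, L=2; B->plug->B->R->G->L->D->refl->F->L'->B->R'->D->plug->D
Char 4 ('G'): step: R->4, L=2; G->plug->G->R->C->L->A->refl->G->L'->D->R'->B->plug->B
Char 5 ('A'): step: R->5, L=2; A->plug->A->R->C->L->A->refl->G->L'->D->R'->D->plug->D
Char 6 ('A'): step: R->6, L=2; A->plug->A->R->G->L->D->refl->F->L'->B->R'->H->plug->H
Char 7 ('D'): step: R->7, L=2; D->plug->D->R->H->L->H->refl->C->L'->F->R'->H->plug->H
Char 8 ('H'): step: R->0, L->3 (L advanced); H->plug->H->R->C->L->F->refl->D->L'->D->R'->B->plug->B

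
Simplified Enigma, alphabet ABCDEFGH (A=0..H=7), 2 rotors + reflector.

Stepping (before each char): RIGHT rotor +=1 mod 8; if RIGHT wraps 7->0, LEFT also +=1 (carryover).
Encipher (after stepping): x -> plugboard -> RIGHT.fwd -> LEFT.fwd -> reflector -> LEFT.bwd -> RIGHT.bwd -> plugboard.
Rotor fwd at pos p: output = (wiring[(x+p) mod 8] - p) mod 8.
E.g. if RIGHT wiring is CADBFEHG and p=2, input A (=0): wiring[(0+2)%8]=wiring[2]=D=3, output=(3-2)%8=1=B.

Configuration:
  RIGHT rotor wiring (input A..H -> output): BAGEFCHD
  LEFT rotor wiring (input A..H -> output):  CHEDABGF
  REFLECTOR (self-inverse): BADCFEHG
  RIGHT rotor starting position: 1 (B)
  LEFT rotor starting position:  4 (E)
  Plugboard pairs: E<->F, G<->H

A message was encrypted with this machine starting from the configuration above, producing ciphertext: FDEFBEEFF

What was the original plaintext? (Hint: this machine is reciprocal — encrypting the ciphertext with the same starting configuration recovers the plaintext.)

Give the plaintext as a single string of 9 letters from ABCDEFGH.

Char 1 ('F'): step: R->2, L=4; F->plug->E->R->F->L->D->refl->C->L'->C->R'->B->plug->B
Char 2 ('D'): step: R->3, L=4; D->plug->D->R->E->L->G->refl->H->L'->H->R'->C->plug->C
Char 3 ('E'): step: R->4, L=4; E->plug->F->R->E->L->G->refl->H->L'->H->R'->D->plug->D
Char 4 ('F'): step: R->5, L=4; F->plug->E->R->D->L->B->refl->A->L'->G->R'->C->plug->C
Char 5 ('B'): step: R->6, L=4; B->plug->B->R->F->L->D->refl->C->L'->C->R'->D->plug->D
Char 6 ('E'): step: R->7, L=4; E->plug->F->R->G->L->A->refl->B->L'->D->R'->G->plug->H
Char 7 ('E'): step: R->0, L->5 (L advanced); E->plug->F->R->C->L->A->refl->B->L'->B->R'->A->plug->A
Char 8 ('F'): step: R->1, L=5; F->plug->E->R->B->L->B->refl->A->L'->C->R'->G->plug->H
Char 9 ('F'): step: R->2, L=5; F->plug->E->R->F->L->H->refl->G->L'->G->R'->H->plug->G

Answer: BCDCDHAHG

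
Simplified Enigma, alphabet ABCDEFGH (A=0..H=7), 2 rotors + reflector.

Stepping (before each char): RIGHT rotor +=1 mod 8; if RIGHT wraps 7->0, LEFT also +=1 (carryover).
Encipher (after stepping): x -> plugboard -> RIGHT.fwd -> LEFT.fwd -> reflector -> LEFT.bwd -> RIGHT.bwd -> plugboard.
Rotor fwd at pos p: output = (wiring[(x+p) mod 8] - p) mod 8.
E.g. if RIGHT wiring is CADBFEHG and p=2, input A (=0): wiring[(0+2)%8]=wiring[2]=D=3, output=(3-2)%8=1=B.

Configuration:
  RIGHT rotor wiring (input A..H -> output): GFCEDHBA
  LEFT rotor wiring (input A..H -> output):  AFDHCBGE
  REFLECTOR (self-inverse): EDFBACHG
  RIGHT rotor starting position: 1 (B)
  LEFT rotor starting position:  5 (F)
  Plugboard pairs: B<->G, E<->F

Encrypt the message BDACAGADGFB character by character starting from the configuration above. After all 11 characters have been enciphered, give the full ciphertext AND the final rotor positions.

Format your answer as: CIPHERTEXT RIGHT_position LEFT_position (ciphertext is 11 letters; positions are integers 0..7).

Char 1 ('B'): step: R->2, L=5; B->plug->G->R->E->L->A->refl->E->L'->A->R'->A->plug->A
Char 2 ('D'): step: R->3, L=5; D->plug->D->R->G->L->C->refl->F->L'->H->R'->H->plug->H
Char 3 ('A'): step: R->4, L=5; A->plug->A->R->H->L->F->refl->C->L'->G->R'->G->plug->B
Char 4 ('C'): step: R->5, L=5; C->plug->C->R->D->L->D->refl->B->L'->B->R'->D->plug->D
Char 5 ('A'): step: R->6, L=5; A->plug->A->R->D->L->D->refl->B->L'->B->R'->H->plug->H
Char 6 ('G'): step: R->7, L=5; G->plug->B->R->H->L->F->refl->C->L'->G->R'->C->plug->C
Char 7 ('A'): step: R->0, L->6 (L advanced); A->plug->A->R->G->L->E->refl->A->L'->A->R'->H->plug->H
Char 8 ('D'): step: R->1, L=6; D->plug->D->R->C->L->C->refl->F->L'->E->R'->A->plug->A
Char 9 ('G'): step: R->2, L=6; G->plug->B->R->C->L->C->refl->F->L'->E->R'->G->plug->B
Char 10 ('F'): step: R->3, L=6; F->plug->E->R->F->L->B->refl->D->L'->H->R'->H->plug->H
Char 11 ('B'): step: R->4, L=6; B->plug->G->R->G->L->E->refl->A->L'->A->R'->H->plug->H
Final: ciphertext=AHBDHCHABHH, RIGHT=4, LEFT=6

Answer: AHBDHCHABHH 4 6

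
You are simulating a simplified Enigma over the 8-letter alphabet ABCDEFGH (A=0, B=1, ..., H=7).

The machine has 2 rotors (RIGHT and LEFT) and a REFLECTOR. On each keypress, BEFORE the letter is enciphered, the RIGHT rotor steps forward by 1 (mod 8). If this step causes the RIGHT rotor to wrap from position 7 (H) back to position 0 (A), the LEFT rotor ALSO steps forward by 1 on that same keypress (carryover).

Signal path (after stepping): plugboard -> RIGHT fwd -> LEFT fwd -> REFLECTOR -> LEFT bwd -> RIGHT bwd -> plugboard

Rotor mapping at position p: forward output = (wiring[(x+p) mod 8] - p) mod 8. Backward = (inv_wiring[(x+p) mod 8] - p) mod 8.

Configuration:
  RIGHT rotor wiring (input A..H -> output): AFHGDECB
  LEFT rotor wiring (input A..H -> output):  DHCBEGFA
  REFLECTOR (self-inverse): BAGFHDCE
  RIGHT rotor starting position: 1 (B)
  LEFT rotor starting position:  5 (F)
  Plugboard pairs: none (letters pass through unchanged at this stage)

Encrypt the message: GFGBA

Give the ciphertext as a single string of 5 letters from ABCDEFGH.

Char 1 ('G'): step: R->2, L=5; G->plug->G->R->G->L->E->refl->H->L'->H->R'->F->plug->F
Char 2 ('F'): step: R->3, L=5; F->plug->F->R->F->L->F->refl->D->L'->C->R'->G->plug->G
Char 3 ('G'): step: R->4, L=5; G->plug->G->R->D->L->G->refl->C->L'->E->R'->E->plug->E
Char 4 ('B'): step: R->5, L=5; B->plug->B->R->F->L->F->refl->D->L'->C->R'->F->plug->F
Char 5 ('A'): step: R->6, L=5; A->plug->A->R->E->L->C->refl->G->L'->D->R'->B->plug->B

Answer: FGEFB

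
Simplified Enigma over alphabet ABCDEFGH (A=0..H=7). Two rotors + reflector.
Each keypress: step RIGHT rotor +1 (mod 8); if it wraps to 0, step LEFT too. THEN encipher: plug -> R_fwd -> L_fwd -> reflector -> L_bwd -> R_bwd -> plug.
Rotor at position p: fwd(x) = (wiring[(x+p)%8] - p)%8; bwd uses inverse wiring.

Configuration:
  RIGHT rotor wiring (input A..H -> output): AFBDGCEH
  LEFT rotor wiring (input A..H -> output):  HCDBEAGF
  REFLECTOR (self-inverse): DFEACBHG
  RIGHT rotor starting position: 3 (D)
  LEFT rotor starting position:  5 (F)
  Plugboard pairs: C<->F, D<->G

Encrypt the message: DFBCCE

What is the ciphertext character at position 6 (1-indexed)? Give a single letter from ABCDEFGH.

Char 1 ('D'): step: R->4, L=5; D->plug->G->R->F->L->G->refl->H->L'->H->R'->H->plug->H
Char 2 ('F'): step: R->5, L=5; F->plug->C->R->C->L->A->refl->D->L'->A->R'->E->plug->E
Char 3 ('B'): step: R->6, L=5; B->plug->B->R->B->L->B->refl->F->L'->E->R'->H->plug->H
Char 4 ('C'): step: R->7, L=5; C->plug->F->R->H->L->H->refl->G->L'->F->R'->H->plug->H
Char 5 ('C'): step: R->0, L->6 (L advanced); C->plug->F->R->C->L->B->refl->F->L'->E->R'->G->plug->D
Char 6 ('E'): step: R->1, L=6; E->plug->E->R->B->L->H->refl->G->L'->G->R'->G->plug->D

D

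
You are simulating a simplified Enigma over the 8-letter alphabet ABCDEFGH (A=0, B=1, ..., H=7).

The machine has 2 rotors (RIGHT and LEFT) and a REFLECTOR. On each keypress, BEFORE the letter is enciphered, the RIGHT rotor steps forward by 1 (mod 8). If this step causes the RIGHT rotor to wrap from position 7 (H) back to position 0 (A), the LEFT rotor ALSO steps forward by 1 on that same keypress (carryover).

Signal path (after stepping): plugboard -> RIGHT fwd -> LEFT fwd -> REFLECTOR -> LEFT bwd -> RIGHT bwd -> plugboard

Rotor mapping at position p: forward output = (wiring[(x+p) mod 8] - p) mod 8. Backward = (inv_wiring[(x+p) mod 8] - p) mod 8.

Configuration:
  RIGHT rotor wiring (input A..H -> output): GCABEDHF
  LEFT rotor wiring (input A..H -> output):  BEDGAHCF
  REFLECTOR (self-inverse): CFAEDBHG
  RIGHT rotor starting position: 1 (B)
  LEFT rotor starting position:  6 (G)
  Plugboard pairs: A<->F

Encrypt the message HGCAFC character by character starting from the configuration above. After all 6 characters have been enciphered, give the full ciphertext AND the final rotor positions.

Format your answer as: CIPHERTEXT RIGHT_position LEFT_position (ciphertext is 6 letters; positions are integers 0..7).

Char 1 ('H'): step: R->2, L=6; H->plug->H->R->A->L->E->refl->D->L'->C->R'->C->plug->C
Char 2 ('G'): step: R->3, L=6; G->plug->G->R->H->L->B->refl->F->L'->E->R'->D->plug->D
Char 3 ('C'): step: R->4, L=6; C->plug->C->R->D->L->G->refl->H->L'->B->R'->D->plug->D
Char 4 ('A'): step: R->5, L=6; A->plug->F->R->D->L->G->refl->H->L'->B->R'->D->plug->D
Char 5 ('F'): step: R->6, L=6; F->plug->A->R->B->L->H->refl->G->L'->D->R'->F->plug->A
Char 6 ('C'): step: R->7, L=6; C->plug->C->R->D->L->G->refl->H->L'->B->R'->D->plug->D
Final: ciphertext=CDDDAD, RIGHT=7, LEFT=6

Answer: CDDDAD 7 6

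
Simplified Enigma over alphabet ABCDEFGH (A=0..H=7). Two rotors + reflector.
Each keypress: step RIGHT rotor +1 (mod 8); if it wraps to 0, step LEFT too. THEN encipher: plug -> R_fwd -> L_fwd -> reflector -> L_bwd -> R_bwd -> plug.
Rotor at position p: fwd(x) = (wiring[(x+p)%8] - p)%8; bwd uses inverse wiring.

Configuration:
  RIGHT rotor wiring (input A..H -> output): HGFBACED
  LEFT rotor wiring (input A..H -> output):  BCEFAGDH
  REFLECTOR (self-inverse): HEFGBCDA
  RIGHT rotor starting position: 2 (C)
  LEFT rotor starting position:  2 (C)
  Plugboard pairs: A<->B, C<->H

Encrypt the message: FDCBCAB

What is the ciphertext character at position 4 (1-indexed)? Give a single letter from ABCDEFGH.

Char 1 ('F'): step: R->3, L=2; F->plug->F->R->E->L->B->refl->E->L'->D->R'->G->plug->G
Char 2 ('D'): step: R->4, L=2; D->plug->D->R->H->L->A->refl->H->L'->G->R'->B->plug->A
Char 3 ('C'): step: R->5, L=2; C->plug->H->R->D->L->E->refl->B->L'->E->R'->G->plug->G
Char 4 ('B'): step: R->6, L=2; B->plug->A->R->G->L->H->refl->A->L'->H->R'->E->plug->E

E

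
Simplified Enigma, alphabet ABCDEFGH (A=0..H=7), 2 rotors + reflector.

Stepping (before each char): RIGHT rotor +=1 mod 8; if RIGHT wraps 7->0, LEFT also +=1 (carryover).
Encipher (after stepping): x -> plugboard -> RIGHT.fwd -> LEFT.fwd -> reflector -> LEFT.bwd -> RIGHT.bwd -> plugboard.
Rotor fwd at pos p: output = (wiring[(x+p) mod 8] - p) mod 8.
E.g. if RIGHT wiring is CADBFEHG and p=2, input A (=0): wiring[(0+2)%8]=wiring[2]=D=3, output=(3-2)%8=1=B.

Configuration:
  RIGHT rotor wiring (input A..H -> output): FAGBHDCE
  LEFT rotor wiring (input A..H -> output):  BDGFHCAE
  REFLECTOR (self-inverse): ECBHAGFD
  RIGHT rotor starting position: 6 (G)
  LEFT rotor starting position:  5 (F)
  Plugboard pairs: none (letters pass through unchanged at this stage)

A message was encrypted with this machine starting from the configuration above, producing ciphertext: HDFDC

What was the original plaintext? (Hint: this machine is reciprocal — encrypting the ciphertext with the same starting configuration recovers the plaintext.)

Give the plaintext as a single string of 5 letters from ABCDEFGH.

Answer: BFGGA

Derivation:
Char 1 ('H'): step: R->7, L=5; H->plug->H->R->D->L->E->refl->A->L'->G->R'->B->plug->B
Char 2 ('D'): step: R->0, L->6 (L advanced); D->plug->D->R->B->L->G->refl->F->L'->D->R'->F->plug->F
Char 3 ('F'): step: R->1, L=6; F->plug->F->R->B->L->G->refl->F->L'->D->R'->G->plug->G
Char 4 ('D'): step: R->2, L=6; D->plug->D->R->B->L->G->refl->F->L'->D->R'->G->plug->G
Char 5 ('C'): step: R->3, L=6; C->plug->C->R->A->L->C->refl->B->L'->G->R'->A->plug->A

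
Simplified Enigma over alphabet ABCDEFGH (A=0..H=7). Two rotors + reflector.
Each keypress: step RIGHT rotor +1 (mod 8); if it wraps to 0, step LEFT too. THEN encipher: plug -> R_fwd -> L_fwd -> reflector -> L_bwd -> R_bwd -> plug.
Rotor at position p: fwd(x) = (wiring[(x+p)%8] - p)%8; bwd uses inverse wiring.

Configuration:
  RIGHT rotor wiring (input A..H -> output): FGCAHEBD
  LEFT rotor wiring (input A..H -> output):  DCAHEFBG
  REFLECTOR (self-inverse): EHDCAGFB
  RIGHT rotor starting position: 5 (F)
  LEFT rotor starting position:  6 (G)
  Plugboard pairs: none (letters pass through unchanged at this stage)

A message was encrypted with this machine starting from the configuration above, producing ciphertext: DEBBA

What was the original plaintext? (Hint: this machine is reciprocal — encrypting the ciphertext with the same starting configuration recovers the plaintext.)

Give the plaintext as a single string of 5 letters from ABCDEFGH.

Char 1 ('D'): step: R->6, L=6; D->plug->D->R->A->L->D->refl->C->L'->E->R'->E->plug->E
Char 2 ('E'): step: R->7, L=6; E->plug->E->R->B->L->A->refl->E->L'->D->R'->D->plug->D
Char 3 ('B'): step: R->0, L->7 (L advanced); B->plug->B->R->G->L->G->refl->F->L'->F->R'->A->plug->A
Char 4 ('B'): step: R->1, L=7; B->plug->B->R->B->L->E->refl->A->L'->E->R'->H->plug->H
Char 5 ('A'): step: R->2, L=7; A->plug->A->R->A->L->H->refl->B->L'->D->R'->G->plug->G

Answer: EDAHG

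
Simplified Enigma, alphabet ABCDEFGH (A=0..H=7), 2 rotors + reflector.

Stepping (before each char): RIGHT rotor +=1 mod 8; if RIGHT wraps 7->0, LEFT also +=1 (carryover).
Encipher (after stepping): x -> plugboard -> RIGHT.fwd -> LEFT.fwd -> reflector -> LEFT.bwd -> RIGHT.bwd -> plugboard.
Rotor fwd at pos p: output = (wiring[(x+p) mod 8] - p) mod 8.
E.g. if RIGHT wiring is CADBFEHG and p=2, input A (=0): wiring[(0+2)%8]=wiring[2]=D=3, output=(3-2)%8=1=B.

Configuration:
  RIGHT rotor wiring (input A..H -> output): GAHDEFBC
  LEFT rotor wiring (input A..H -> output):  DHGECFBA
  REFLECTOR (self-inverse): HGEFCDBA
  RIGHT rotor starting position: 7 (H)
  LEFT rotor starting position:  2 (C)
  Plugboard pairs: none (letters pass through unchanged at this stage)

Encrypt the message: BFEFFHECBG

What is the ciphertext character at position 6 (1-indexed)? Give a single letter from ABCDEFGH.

Char 1 ('B'): step: R->0, L->3 (L advanced); B->plug->B->R->A->L->B->refl->G->L'->D->R'->D->plug->D
Char 2 ('F'): step: R->1, L=3; F->plug->F->R->A->L->B->refl->G->L'->D->R'->D->plug->D
Char 3 ('E'): step: R->2, L=3; E->plug->E->R->H->L->D->refl->F->L'->E->R'->G->plug->G
Char 4 ('F'): step: R->3, L=3; F->plug->F->R->D->L->G->refl->B->L'->A->R'->A->plug->A
Char 5 ('F'): step: R->4, L=3; F->plug->F->R->E->L->F->refl->D->L'->H->R'->H->plug->H
Char 6 ('H'): step: R->5, L=3; H->plug->H->R->H->L->D->refl->F->L'->E->R'->B->plug->B

B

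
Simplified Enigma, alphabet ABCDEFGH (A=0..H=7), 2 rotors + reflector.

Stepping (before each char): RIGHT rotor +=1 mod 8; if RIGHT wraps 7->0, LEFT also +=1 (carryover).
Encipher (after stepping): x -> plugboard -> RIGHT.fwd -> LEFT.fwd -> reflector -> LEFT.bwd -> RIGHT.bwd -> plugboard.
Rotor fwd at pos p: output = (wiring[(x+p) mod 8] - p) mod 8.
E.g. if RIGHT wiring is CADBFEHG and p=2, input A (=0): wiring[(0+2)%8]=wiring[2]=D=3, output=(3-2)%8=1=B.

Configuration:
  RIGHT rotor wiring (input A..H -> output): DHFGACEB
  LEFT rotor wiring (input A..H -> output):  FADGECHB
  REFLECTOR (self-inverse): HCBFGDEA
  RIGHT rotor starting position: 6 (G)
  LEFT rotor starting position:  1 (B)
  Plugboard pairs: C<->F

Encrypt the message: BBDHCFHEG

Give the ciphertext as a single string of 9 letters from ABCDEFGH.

Char 1 ('B'): step: R->7, L=1; B->plug->B->R->E->L->B->refl->C->L'->B->R'->F->plug->C
Char 2 ('B'): step: R->0, L->2 (L advanced); B->plug->B->R->H->L->G->refl->E->L'->B->R'->H->plug->H
Char 3 ('D'): step: R->1, L=2; D->plug->D->R->H->L->G->refl->E->L'->B->R'->E->plug->E
Char 4 ('H'): step: R->2, L=2; H->plug->H->R->F->L->H->refl->A->L'->D->R'->A->plug->A
Char 5 ('C'): step: R->3, L=2; C->plug->F->R->A->L->B->refl->C->L'->C->R'->H->plug->H
Char 6 ('F'): step: R->4, L=2; F->plug->C->R->A->L->B->refl->C->L'->C->R'->H->plug->H
Char 7 ('H'): step: R->5, L=2; H->plug->H->R->D->L->A->refl->H->L'->F->R'->A->plug->A
Char 8 ('E'): step: R->6, L=2; E->plug->E->R->H->L->G->refl->E->L'->B->R'->D->plug->D
Char 9 ('G'): step: R->7, L=2; G->plug->G->R->D->L->A->refl->H->L'->F->R'->H->plug->H

Answer: CHEAHHADH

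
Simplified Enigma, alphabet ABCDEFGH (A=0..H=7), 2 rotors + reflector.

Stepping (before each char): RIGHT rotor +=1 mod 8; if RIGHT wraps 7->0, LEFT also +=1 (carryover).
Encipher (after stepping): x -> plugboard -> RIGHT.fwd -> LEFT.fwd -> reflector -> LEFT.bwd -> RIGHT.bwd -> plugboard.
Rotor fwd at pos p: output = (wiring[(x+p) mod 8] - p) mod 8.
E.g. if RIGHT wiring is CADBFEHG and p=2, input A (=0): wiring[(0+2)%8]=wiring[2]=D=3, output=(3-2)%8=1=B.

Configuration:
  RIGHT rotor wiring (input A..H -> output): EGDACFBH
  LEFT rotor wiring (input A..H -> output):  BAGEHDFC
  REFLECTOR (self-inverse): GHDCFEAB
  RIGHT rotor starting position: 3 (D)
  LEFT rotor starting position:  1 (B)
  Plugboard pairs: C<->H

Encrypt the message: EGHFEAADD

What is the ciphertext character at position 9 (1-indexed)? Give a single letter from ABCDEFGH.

Char 1 ('E'): step: R->4, L=1; E->plug->E->R->A->L->H->refl->B->L'->G->R'->A->plug->A
Char 2 ('G'): step: R->5, L=1; G->plug->G->R->D->L->G->refl->A->L'->H->R'->D->plug->D
Char 3 ('H'): step: R->6, L=1; H->plug->C->R->G->L->B->refl->H->L'->A->R'->D->plug->D
Char 4 ('F'): step: R->7, L=1; F->plug->F->R->D->L->G->refl->A->L'->H->R'->C->plug->H
Char 5 ('E'): step: R->0, L->2 (L advanced); E->plug->E->R->C->L->F->refl->E->L'->A->R'->D->plug->D
Char 6 ('A'): step: R->1, L=2; A->plug->A->R->F->L->A->refl->G->L'->H->R'->C->plug->H
Char 7 ('A'): step: R->2, L=2; A->plug->A->R->B->L->C->refl->D->L'->E->R'->H->plug->C
Char 8 ('D'): step: R->3, L=2; D->plug->D->R->G->L->H->refl->B->L'->D->R'->G->plug->G
Char 9 ('D'): step: R->4, L=2; D->plug->D->R->D->L->B->refl->H->L'->G->R'->A->plug->A

A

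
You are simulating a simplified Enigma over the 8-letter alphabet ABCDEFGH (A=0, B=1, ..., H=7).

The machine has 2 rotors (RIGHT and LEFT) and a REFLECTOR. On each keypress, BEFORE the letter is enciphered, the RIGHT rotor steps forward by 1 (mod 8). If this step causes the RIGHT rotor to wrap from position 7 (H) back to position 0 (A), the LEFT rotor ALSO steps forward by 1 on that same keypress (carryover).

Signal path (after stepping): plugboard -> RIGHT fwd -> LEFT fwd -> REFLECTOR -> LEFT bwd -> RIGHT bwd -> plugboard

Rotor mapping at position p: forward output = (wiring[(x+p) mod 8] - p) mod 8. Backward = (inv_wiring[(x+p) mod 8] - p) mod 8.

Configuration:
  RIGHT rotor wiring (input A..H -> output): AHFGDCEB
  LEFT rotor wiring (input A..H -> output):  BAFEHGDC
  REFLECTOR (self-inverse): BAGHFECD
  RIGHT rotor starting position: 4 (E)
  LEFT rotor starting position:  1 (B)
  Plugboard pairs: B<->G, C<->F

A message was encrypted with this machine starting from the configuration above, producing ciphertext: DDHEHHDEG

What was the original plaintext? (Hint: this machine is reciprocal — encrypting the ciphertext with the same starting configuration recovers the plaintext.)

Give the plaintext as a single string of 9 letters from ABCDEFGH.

Answer: AHBCEGFDB

Derivation:
Char 1 ('D'): step: R->5, L=1; D->plug->D->R->D->L->G->refl->C->L'->F->R'->A->plug->A
Char 2 ('D'): step: R->6, L=1; D->plug->D->R->B->L->E->refl->F->L'->E->R'->H->plug->H
Char 3 ('H'): step: R->7, L=1; H->plug->H->R->F->L->C->refl->G->L'->D->R'->G->plug->B
Char 4 ('E'): step: R->0, L->2 (L advanced); E->plug->E->R->D->L->E->refl->F->L'->C->R'->F->plug->C
Char 5 ('H'): step: R->1, L=2; H->plug->H->R->H->L->G->refl->C->L'->B->R'->E->plug->E
Char 6 ('H'): step: R->2, L=2; H->plug->H->R->F->L->A->refl->B->L'->E->R'->B->plug->G
Char 7 ('D'): step: R->3, L=2; D->plug->D->R->B->L->C->refl->G->L'->H->R'->C->plug->F
Char 8 ('E'): step: R->4, L=2; E->plug->E->R->E->L->B->refl->A->L'->F->R'->D->plug->D
Char 9 ('G'): step: R->5, L=2; G->plug->B->R->H->L->G->refl->C->L'->B->R'->G->plug->B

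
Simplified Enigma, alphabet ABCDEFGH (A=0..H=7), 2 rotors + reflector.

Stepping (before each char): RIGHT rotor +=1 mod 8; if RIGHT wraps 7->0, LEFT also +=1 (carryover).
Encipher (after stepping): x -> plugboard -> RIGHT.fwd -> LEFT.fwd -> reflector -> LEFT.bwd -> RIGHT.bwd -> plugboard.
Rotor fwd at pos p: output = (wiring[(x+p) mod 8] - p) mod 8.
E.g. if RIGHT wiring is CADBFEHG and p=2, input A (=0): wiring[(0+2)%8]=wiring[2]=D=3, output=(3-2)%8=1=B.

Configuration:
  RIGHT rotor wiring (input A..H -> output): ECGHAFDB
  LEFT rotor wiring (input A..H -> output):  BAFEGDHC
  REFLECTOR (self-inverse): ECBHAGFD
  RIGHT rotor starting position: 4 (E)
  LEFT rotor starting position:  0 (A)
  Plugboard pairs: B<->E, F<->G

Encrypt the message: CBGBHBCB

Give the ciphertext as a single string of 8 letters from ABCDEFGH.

Answer: FHCEEGDF

Derivation:
Char 1 ('C'): step: R->5, L=0; C->plug->C->R->E->L->G->refl->F->L'->C->R'->G->plug->F
Char 2 ('B'): step: R->6, L=0; B->plug->E->R->A->L->B->refl->C->L'->H->R'->H->plug->H
Char 3 ('G'): step: R->7, L=0; G->plug->F->R->B->L->A->refl->E->L'->D->R'->C->plug->C
Char 4 ('B'): step: R->0, L->1 (L advanced); B->plug->E->R->A->L->H->refl->D->L'->C->R'->B->plug->E
Char 5 ('H'): step: R->1, L=1; H->plug->H->R->D->L->F->refl->G->L'->F->R'->B->plug->E
Char 6 ('B'): step: R->2, L=1; B->plug->E->R->B->L->E->refl->A->L'->H->R'->F->plug->G
Char 7 ('C'): step: R->3, L=1; C->plug->C->R->C->L->D->refl->H->L'->A->R'->D->plug->D
Char 8 ('B'): step: R->4, L=1; B->plug->E->R->A->L->H->refl->D->L'->C->R'->G->plug->F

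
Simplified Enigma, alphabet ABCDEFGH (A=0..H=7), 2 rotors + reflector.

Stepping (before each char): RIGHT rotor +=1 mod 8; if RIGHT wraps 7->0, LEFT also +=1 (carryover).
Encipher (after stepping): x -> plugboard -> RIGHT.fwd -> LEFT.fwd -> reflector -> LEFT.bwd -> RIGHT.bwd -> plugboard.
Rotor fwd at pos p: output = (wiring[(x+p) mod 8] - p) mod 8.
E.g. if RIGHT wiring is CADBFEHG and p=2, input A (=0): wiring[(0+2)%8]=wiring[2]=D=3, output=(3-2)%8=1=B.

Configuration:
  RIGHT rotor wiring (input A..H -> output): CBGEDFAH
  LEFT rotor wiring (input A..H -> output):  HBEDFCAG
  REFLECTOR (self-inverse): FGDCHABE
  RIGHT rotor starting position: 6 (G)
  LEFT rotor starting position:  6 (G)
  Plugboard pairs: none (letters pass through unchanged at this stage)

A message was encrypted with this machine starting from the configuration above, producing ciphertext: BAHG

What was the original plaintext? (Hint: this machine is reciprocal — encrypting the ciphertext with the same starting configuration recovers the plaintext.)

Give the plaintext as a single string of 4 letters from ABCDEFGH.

Answer: ACCA

Derivation:
Char 1 ('B'): step: R->7, L=6; B->plug->B->R->D->L->D->refl->C->L'->A->R'->A->plug->A
Char 2 ('A'): step: R->0, L->7 (L advanced); A->plug->A->R->C->L->C->refl->D->L'->G->R'->C->plug->C
Char 3 ('H'): step: R->1, L=7; H->plug->H->R->B->L->A->refl->F->L'->D->R'->C->plug->C
Char 4 ('G'): step: R->2, L=7; G->plug->G->R->A->L->H->refl->E->L'->E->R'->A->plug->A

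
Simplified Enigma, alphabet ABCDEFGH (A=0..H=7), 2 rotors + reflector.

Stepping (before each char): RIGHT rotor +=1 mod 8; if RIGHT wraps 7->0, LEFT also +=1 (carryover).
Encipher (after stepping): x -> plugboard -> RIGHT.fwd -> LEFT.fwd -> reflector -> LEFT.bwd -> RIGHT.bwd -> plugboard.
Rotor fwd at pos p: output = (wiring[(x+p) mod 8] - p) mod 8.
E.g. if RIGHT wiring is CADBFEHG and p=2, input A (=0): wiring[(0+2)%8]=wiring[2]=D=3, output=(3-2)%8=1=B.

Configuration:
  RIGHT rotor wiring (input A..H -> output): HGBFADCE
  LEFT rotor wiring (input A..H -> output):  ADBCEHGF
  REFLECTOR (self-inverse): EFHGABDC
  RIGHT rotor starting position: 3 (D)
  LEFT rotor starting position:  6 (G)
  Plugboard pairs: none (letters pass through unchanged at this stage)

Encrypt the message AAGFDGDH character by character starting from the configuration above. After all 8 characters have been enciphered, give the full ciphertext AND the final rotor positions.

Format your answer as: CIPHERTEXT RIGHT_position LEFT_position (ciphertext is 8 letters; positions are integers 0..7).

Answer: CFCDCDGA 3 7

Derivation:
Char 1 ('A'): step: R->4, L=6; A->plug->A->R->E->L->D->refl->G->L'->G->R'->C->plug->C
Char 2 ('A'): step: R->5, L=6; A->plug->A->R->G->L->G->refl->D->L'->E->R'->F->plug->F
Char 3 ('G'): step: R->6, L=6; G->plug->G->R->C->L->C->refl->H->L'->B->R'->C->plug->C
Char 4 ('F'): step: R->7, L=6; F->plug->F->R->B->L->H->refl->C->L'->C->R'->D->plug->D
Char 5 ('D'): step: R->0, L->7 (L advanced); D->plug->D->R->F->L->F->refl->B->L'->B->R'->C->plug->C
Char 6 ('G'): step: R->1, L=7; G->plug->G->R->D->L->C->refl->H->L'->H->R'->D->plug->D
Char 7 ('D'): step: R->2, L=7; D->plug->D->R->B->L->B->refl->F->L'->F->R'->G->plug->G
Char 8 ('H'): step: R->3, L=7; H->plug->H->R->G->L->A->refl->E->L'->C->R'->A->plug->A
Final: ciphertext=CFCDCDGA, RIGHT=3, LEFT=7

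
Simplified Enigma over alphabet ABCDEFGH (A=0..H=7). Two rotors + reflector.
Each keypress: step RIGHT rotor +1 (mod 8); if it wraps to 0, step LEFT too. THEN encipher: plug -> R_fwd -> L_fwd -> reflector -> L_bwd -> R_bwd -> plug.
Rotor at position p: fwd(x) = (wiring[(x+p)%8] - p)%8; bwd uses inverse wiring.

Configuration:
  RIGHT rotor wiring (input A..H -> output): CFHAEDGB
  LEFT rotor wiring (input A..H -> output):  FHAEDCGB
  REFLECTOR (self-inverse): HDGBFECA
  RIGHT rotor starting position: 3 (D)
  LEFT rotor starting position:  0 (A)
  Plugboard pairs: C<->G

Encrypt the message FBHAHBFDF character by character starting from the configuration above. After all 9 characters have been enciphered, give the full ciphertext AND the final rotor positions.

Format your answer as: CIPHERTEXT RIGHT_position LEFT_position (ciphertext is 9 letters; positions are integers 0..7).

Char 1 ('F'): step: R->4, L=0; F->plug->F->R->B->L->H->refl->A->L'->C->R'->C->plug->G
Char 2 ('B'): step: R->5, L=0; B->plug->B->R->B->L->H->refl->A->L'->C->R'->F->plug->F
Char 3 ('H'): step: R->6, L=0; H->plug->H->R->F->L->C->refl->G->L'->G->R'->G->plug->C
Char 4 ('A'): step: R->7, L=0; A->plug->A->R->C->L->A->refl->H->L'->B->R'->E->plug->E
Char 5 ('H'): step: R->0, L->1 (L advanced); H->plug->H->R->B->L->H->refl->A->L'->G->R'->G->plug->C
Char 6 ('B'): step: R->1, L=1; B->plug->B->R->G->L->A->refl->H->L'->B->R'->H->plug->H
Char 7 ('F'): step: R->2, L=1; F->plug->F->R->H->L->E->refl->F->L'->F->R'->A->plug->A
Char 8 ('D'): step: R->3, L=1; D->plug->D->R->D->L->C->refl->G->L'->A->R'->C->plug->G
Char 9 ('F'): step: R->4, L=1; F->plug->F->R->B->L->H->refl->A->L'->G->R'->E->plug->E
Final: ciphertext=GFCECHAGE, RIGHT=4, LEFT=1

Answer: GFCECHAGE 4 1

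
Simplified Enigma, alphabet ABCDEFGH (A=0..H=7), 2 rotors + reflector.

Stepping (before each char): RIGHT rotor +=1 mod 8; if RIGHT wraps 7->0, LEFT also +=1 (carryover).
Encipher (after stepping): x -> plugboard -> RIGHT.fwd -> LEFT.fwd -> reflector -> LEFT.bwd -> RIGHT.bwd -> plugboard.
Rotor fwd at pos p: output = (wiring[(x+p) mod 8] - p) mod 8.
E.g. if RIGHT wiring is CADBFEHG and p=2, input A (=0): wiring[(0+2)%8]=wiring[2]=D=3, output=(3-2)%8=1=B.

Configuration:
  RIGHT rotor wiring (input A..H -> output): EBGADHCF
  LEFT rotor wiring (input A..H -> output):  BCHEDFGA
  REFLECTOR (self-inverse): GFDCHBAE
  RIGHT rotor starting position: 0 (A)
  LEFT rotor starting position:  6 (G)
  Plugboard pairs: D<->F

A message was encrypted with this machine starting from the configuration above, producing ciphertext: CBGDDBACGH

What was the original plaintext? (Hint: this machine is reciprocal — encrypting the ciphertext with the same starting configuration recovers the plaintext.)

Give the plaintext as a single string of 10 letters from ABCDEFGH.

Answer: HACEAFDEAF

Derivation:
Char 1 ('C'): step: R->1, L=6; C->plug->C->R->H->L->H->refl->E->L'->D->R'->H->plug->H
Char 2 ('B'): step: R->2, L=6; B->plug->B->R->G->L->F->refl->B->L'->E->R'->A->plug->A
Char 3 ('G'): step: R->3, L=6; G->plug->G->R->G->L->F->refl->B->L'->E->R'->C->plug->C
Char 4 ('D'): step: R->4, L=6; D->plug->F->R->F->L->G->refl->A->L'->A->R'->E->plug->E
Char 5 ('D'): step: R->5, L=6; D->plug->F->R->B->L->C->refl->D->L'->C->R'->A->plug->A
Char 6 ('B'): step: R->6, L=6; B->plug->B->R->H->L->H->refl->E->L'->D->R'->D->plug->F
Char 7 ('A'): step: R->7, L=6; A->plug->A->R->G->L->F->refl->B->L'->E->R'->F->plug->D
Char 8 ('C'): step: R->0, L->7 (L advanced); C->plug->C->R->G->L->G->refl->A->L'->D->R'->E->plug->E
Char 9 ('G'): step: R->1, L=7; G->plug->G->R->E->L->F->refl->B->L'->A->R'->A->plug->A
Char 10 ('H'): step: R->2, L=7; H->plug->H->R->H->L->H->refl->E->L'->F->R'->D->plug->F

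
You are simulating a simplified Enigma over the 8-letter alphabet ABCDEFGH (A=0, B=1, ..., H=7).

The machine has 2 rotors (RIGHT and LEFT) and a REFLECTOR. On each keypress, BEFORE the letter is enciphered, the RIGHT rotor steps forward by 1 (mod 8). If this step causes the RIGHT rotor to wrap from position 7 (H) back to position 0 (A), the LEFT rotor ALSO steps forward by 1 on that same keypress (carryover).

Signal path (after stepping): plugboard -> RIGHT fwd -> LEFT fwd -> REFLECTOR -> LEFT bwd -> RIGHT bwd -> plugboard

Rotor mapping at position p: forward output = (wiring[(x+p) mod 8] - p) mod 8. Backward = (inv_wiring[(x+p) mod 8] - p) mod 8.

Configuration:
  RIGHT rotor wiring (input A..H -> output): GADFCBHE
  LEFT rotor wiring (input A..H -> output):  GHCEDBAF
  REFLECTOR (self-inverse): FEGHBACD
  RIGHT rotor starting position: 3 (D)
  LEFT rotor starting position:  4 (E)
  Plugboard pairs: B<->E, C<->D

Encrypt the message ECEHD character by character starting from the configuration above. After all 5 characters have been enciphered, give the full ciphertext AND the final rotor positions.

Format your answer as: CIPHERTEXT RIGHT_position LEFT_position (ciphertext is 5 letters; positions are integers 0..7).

Answer: CDGAE 0 5

Derivation:
Char 1 ('E'): step: R->4, L=4; E->plug->B->R->F->L->D->refl->H->L'->A->R'->D->plug->C
Char 2 ('C'): step: R->5, L=4; C->plug->D->R->B->L->F->refl->A->L'->H->R'->C->plug->D
Char 3 ('E'): step: R->6, L=4; E->plug->B->R->G->L->G->refl->C->L'->E->R'->G->plug->G
Char 4 ('H'): step: R->7, L=4; H->plug->H->R->A->L->H->refl->D->L'->F->R'->A->plug->A
Char 5 ('D'): step: R->0, L->5 (L advanced); D->plug->C->R->D->L->B->refl->E->L'->A->R'->B->plug->E
Final: ciphertext=CDGAE, RIGHT=0, LEFT=5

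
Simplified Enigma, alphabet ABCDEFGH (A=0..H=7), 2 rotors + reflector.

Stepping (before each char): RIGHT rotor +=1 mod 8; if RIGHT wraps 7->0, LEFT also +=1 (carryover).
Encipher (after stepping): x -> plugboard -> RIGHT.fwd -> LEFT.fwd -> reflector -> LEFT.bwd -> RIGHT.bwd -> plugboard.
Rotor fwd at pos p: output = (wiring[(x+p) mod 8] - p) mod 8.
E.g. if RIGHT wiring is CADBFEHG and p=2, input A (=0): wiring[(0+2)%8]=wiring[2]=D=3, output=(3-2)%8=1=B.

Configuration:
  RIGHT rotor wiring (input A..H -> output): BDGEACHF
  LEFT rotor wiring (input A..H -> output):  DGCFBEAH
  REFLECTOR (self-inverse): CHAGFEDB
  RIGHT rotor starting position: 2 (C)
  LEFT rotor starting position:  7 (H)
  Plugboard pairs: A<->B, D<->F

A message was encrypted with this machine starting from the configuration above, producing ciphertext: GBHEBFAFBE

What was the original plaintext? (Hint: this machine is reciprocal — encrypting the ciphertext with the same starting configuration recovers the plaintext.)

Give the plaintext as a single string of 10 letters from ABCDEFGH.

Char 1 ('G'): step: R->3, L=7; G->plug->G->R->A->L->A->refl->C->L'->F->R'->B->plug->A
Char 2 ('B'): step: R->4, L=7; B->plug->A->R->E->L->G->refl->D->L'->D->R'->C->plug->C
Char 3 ('H'): step: R->5, L=7; H->plug->H->R->D->L->D->refl->G->L'->E->R'->D->plug->F
Char 4 ('E'): step: R->6, L=7; E->plug->E->R->A->L->A->refl->C->L'->F->R'->D->plug->F
Char 5 ('B'): step: R->7, L=7; B->plug->A->R->G->L->F->refl->E->L'->B->R'->F->plug->D
Char 6 ('F'): step: R->0, L->0 (L advanced); F->plug->D->R->E->L->B->refl->H->L'->H->R'->G->plug->G
Char 7 ('A'): step: R->1, L=0; A->plug->B->R->F->L->E->refl->F->L'->D->R'->C->plug->C
Char 8 ('F'): step: R->2, L=0; F->plug->D->R->A->L->D->refl->G->L'->B->R'->H->plug->H
Char 9 ('B'): step: R->3, L=0; B->plug->A->R->B->L->G->refl->D->L'->A->R'->G->plug->G
Char 10 ('E'): step: R->4, L=0; E->plug->E->R->F->L->E->refl->F->L'->D->R'->C->plug->C

Answer: ACFFDGCHGC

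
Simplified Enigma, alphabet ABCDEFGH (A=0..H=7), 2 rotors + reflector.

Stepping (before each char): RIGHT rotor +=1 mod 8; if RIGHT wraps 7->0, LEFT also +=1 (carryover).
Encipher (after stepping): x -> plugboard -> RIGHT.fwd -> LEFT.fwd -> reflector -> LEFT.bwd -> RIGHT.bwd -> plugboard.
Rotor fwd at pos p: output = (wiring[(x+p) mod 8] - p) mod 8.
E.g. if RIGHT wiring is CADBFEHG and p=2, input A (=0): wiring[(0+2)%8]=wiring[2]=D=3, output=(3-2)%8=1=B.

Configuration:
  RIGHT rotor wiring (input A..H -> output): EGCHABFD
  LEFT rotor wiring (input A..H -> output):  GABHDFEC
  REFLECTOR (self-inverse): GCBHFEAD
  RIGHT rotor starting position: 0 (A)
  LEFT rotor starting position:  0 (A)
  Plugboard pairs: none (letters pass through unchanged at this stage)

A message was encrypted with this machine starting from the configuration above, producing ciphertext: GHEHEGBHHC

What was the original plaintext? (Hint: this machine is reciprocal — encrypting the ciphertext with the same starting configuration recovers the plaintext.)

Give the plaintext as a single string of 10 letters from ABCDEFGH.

Answer: DEFABAHBCE

Derivation:
Char 1 ('G'): step: R->1, L=0; G->plug->G->R->C->L->B->refl->C->L'->H->R'->D->plug->D
Char 2 ('H'): step: R->2, L=0; H->plug->H->R->E->L->D->refl->H->L'->D->R'->E->plug->E
Char 3 ('E'): step: R->3, L=0; E->plug->E->R->A->L->G->refl->A->L'->B->R'->F->plug->F
Char 4 ('H'): step: R->4, L=0; H->plug->H->R->D->L->H->refl->D->L'->E->R'->A->plug->A
Char 5 ('E'): step: R->5, L=0; E->plug->E->R->B->L->A->refl->G->L'->A->R'->B->plug->B
Char 6 ('G'): step: R->6, L=0; G->plug->G->R->C->L->B->refl->C->L'->H->R'->A->plug->A
Char 7 ('B'): step: R->7, L=0; B->plug->B->R->F->L->F->refl->E->L'->G->R'->H->plug->H
Char 8 ('H'): step: R->0, L->1 (L advanced); H->plug->H->R->D->L->C->refl->B->L'->G->R'->B->plug->B
Char 9 ('H'): step: R->1, L=1; H->plug->H->R->D->L->C->refl->B->L'->G->R'->C->plug->C
Char 10 ('C'): step: R->2, L=1; C->plug->C->R->G->L->B->refl->C->L'->D->R'->E->plug->E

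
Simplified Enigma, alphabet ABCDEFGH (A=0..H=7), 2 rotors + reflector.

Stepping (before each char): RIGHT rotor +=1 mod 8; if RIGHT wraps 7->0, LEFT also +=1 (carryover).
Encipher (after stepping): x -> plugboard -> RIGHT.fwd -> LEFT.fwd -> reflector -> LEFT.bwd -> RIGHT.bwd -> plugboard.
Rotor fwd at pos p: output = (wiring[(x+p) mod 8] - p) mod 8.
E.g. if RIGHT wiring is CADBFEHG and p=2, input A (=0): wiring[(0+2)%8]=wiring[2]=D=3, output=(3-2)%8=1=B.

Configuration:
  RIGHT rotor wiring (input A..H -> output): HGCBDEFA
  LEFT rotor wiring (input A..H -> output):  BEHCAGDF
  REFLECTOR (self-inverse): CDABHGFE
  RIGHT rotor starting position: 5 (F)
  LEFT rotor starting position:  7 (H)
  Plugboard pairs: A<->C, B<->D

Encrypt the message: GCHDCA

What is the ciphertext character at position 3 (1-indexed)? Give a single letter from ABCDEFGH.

Char 1 ('G'): step: R->6, L=7; G->plug->G->R->F->L->B->refl->D->L'->E->R'->E->plug->E
Char 2 ('C'): step: R->7, L=7; C->plug->A->R->B->L->C->refl->A->L'->D->R'->D->plug->B
Char 3 ('H'): step: R->0, L->0 (L advanced); H->plug->H->R->A->L->B->refl->D->L'->G->R'->B->plug->D

D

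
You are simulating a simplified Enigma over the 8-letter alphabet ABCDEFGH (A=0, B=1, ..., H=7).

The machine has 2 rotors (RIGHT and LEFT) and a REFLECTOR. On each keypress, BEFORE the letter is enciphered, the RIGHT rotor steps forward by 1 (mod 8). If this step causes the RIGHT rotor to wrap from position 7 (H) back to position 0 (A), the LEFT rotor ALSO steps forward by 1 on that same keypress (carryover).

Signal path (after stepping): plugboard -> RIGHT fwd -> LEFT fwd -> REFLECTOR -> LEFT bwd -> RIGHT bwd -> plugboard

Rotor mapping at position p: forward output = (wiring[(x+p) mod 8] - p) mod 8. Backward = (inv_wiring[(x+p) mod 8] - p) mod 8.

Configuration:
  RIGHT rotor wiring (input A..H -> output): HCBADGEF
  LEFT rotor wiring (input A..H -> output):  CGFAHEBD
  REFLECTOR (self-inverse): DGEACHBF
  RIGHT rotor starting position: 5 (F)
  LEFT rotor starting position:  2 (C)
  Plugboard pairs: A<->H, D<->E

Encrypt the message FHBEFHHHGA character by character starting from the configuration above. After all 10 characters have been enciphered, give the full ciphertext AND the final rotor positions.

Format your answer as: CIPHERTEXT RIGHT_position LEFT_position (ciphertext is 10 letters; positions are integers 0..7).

Char 1 ('F'): step: R->6, L=2; F->plug->F->R->C->L->F->refl->H->L'->E->R'->D->plug->E
Char 2 ('H'): step: R->7, L=2; H->plug->A->R->G->L->A->refl->D->L'->A->R'->B->plug->B
Char 3 ('B'): step: R->0, L->3 (L advanced); B->plug->B->R->C->L->B->refl->G->L'->D->R'->E->plug->D
Char 4 ('E'): step: R->1, L=3; E->plug->D->R->C->L->B->refl->G->L'->D->R'->F->plug->F
Char 5 ('F'): step: R->2, L=3; F->plug->F->R->D->L->G->refl->B->L'->C->R'->E->plug->D
Char 6 ('H'): step: R->3, L=3; H->plug->A->R->F->L->H->refl->F->L'->A->R'->B->plug->B
Char 7 ('H'): step: R->4, L=3; H->plug->A->R->H->L->C->refl->E->L'->B->R'->D->plug->E
Char 8 ('H'): step: R->5, L=3; H->plug->A->R->B->L->E->refl->C->L'->H->R'->B->plug->B
Char 9 ('G'): step: R->6, L=3; G->plug->G->R->F->L->H->refl->F->L'->A->R'->H->plug->A
Char 10 ('A'): step: R->7, L=3; A->plug->H->R->F->L->H->refl->F->L'->A->R'->B->plug->B
Final: ciphertext=EBDFDBEBAB, RIGHT=7, LEFT=3

Answer: EBDFDBEBAB 7 3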